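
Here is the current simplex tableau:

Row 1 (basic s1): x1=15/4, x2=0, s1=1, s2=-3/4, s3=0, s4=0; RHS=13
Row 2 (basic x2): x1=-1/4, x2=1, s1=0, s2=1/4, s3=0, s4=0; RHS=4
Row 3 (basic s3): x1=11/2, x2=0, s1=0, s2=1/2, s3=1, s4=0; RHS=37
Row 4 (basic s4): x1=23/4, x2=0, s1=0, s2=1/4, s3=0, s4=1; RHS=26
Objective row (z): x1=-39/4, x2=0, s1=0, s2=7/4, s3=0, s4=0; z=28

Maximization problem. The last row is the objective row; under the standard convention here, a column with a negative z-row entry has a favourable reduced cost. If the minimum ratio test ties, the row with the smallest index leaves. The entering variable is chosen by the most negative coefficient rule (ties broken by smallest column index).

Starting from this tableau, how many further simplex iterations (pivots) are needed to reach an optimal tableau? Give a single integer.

2

pivot: x1 in, s1 out → z = 309/5
pivot: s2 in, s4 out → z = 188/3
No improving column remains; optimal.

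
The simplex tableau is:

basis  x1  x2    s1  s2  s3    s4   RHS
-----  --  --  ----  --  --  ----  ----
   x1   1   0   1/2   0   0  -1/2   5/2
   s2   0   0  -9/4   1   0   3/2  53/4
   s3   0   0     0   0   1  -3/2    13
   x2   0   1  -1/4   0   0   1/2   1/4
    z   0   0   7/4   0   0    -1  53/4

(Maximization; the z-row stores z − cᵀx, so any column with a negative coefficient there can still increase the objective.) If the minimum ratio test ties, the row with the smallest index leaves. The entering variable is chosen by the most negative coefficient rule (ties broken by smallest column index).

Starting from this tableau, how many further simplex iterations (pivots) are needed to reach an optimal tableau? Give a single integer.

pivot: s4 in, x2 out → z = 55/4
No improving column remains; optimal.

1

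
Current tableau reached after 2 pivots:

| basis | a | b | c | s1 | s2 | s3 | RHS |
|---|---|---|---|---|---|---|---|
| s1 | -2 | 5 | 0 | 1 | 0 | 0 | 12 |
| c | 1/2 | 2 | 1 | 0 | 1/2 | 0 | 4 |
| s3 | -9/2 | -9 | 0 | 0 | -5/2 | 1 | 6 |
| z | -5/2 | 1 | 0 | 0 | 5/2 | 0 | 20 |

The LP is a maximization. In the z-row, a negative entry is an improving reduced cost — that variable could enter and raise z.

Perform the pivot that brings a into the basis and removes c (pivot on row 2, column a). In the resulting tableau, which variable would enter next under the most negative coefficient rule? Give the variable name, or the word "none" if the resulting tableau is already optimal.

Pivot element 1/2. New z-row = old z-row − (-5/2)·(row 2/(1/2)).
Updated z-row coefficients: a: 0, b: 11, c: 5, s1: 0, s2: 5, s3: 0.
No coefficient is strictly negative; the tableau after this pivot is optimal.

none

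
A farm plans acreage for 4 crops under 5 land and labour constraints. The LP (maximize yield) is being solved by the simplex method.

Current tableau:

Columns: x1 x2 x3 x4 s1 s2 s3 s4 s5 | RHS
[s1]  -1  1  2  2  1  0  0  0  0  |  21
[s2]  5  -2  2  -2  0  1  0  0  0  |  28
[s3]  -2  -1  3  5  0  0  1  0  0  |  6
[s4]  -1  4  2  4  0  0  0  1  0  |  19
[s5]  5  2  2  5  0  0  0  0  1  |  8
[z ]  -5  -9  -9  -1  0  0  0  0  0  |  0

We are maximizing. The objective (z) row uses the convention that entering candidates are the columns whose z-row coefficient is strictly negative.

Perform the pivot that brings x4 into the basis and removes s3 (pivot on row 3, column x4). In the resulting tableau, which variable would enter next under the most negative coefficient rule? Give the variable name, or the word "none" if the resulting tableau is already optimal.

Pivot element 5. New z-row = old z-row − (-1)·(row 3/5).
Updated z-row coefficients: x1: -27/5, x2: -46/5, x3: -42/5, x4: 0, s1: 0, s2: 0, s3: 1/5, s4: 0, s5: 0.
The most negative is -46/5 in column x2, so x2 would enter next.

x2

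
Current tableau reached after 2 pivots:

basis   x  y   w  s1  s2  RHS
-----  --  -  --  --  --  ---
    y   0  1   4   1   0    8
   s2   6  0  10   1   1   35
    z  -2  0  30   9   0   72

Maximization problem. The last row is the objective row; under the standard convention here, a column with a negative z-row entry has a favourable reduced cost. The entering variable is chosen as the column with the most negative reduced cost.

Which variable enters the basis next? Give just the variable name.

x

Objective-row coefficients: x: -2, y: 0, w: 30, s1: 9, s2: 0.
The most negative is -2 in column x, so x enters.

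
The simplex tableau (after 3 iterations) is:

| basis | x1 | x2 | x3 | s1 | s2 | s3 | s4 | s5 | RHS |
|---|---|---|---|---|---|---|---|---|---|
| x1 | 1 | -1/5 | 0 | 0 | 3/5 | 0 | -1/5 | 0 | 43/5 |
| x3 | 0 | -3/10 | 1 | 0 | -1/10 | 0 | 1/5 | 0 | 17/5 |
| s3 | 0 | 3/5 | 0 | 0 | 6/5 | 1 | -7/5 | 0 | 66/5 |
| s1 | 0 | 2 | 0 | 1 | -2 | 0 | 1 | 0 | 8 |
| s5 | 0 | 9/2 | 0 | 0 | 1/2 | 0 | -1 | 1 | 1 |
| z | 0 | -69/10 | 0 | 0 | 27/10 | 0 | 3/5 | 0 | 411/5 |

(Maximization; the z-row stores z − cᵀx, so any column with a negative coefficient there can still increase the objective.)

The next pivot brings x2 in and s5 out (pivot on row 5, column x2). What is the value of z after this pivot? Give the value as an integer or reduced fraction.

Minimum ratio for x2: 1/(9/2) = 2/9.
z changes by −(z-row coeff of x2)·ratio = −(-69/10)·(2/9) = 23/15.
New z = 411/5 + (23/15) = 1256/15.

1256/15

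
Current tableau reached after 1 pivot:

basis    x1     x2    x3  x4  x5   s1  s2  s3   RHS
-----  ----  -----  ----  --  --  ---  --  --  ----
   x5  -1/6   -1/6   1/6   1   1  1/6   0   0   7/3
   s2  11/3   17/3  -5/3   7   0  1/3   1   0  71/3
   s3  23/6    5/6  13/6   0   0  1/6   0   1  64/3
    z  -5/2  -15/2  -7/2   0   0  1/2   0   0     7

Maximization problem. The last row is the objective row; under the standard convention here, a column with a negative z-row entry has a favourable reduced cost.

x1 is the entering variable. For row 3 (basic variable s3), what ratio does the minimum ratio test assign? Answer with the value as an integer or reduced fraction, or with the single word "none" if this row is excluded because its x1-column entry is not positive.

Ratio = RHS / (x1 entry) = (64/3) / (23/6) = 128/23.

128/23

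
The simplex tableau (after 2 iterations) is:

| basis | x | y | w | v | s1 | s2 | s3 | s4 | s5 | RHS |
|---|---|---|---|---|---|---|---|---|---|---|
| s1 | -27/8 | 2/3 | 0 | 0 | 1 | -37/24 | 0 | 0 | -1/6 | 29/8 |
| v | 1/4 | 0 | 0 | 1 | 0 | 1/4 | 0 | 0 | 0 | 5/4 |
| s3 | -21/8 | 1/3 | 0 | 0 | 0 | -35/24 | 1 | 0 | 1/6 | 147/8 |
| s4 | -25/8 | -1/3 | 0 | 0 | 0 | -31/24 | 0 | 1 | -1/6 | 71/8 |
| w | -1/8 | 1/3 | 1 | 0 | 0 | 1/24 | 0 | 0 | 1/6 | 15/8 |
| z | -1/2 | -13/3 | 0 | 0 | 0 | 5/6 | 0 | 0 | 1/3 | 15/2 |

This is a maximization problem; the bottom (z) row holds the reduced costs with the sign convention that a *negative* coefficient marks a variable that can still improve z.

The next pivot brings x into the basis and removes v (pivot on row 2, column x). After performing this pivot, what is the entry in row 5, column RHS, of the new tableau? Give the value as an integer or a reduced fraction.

5/2

Pivot element is row 2, column x: 1/4.
Normalize row 2: new (row 2, RHS) = (5/4)/(1/4) = 5.
row 5 ← row 5 − (-1/8)·(new row 2): 15/8 − (-1/8)·5 = 5/2.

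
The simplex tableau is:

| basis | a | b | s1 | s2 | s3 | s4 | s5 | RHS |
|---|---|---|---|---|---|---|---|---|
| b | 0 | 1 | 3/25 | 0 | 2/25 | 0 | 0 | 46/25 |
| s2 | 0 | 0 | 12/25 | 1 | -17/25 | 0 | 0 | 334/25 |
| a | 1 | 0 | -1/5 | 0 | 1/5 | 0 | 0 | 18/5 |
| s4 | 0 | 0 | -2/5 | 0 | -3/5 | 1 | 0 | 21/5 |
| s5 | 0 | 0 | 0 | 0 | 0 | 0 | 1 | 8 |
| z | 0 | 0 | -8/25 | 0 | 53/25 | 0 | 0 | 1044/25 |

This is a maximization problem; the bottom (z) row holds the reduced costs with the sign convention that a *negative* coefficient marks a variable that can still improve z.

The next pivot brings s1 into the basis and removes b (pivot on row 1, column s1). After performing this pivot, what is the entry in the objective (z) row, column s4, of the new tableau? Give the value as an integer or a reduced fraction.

Pivot element is row 1, column s1: 3/25.
Normalize row 1: new (row 1, s4) = 0/(3/25) = 0.
z-row ← z-row − (-8/25)·(new row 1): 0 − (-8/25)·0 = 0.

0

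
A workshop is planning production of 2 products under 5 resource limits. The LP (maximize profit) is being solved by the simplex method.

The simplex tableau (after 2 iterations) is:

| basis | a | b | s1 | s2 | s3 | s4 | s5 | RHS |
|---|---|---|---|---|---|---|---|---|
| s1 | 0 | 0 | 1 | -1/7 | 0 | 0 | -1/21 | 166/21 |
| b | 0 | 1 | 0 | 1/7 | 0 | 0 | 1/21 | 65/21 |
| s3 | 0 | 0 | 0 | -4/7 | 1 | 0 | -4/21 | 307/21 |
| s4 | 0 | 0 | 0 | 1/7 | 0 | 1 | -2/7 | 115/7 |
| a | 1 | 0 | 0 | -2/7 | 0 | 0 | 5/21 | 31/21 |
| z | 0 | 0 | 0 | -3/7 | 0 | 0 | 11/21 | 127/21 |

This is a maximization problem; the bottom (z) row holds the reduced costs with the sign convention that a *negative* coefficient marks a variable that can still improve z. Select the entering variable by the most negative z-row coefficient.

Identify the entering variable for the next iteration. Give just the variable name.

Objective-row coefficients: a: 0, b: 0, s1: 0, s2: -3/7, s3: 0, s4: 0, s5: 11/21.
The most negative is -3/7 in column s2, so s2 enters.

s2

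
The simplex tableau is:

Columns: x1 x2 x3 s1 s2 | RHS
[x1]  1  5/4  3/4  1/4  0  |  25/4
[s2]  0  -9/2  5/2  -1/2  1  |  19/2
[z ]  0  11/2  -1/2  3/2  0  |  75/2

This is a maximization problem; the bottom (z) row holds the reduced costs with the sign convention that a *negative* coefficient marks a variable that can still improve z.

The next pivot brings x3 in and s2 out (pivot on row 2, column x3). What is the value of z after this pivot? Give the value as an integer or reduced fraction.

Minimum ratio for x3: (19/2)/(5/2) = 19/5.
z changes by −(z-row coeff of x3)·ratio = −(-1/2)·(19/5) = 19/10.
New z = 75/2 + (19/10) = 197/5.

197/5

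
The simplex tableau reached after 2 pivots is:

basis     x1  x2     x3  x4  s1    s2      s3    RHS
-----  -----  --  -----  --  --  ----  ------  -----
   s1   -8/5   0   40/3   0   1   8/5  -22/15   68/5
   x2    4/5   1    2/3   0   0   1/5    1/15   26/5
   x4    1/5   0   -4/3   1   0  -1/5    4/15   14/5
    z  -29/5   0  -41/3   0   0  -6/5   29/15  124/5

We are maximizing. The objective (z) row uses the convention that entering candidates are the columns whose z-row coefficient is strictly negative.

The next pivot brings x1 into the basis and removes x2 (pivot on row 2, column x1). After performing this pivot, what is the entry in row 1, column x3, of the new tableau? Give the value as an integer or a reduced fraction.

Pivot element is row 2, column x1: 4/5.
Normalize row 2: new (row 2, x3) = (2/3)/(4/5) = 5/6.
row 1 ← row 1 − (-8/5)·(new row 2): 40/3 − (-8/5)·(5/6) = 44/3.

44/3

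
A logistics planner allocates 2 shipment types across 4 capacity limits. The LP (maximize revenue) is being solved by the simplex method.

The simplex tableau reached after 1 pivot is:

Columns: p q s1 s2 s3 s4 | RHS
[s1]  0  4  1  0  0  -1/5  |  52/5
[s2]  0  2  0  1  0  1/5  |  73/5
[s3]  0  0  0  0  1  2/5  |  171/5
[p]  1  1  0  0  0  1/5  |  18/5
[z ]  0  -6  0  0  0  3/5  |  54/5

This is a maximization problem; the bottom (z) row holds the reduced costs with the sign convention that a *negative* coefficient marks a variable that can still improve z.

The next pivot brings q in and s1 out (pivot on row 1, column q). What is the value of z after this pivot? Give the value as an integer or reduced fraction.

132/5

Minimum ratio for q: (52/5)/4 = 13/5.
z changes by −(z-row coeff of q)·ratio = −(-6)·(13/5) = 78/5.
New z = 54/5 + (78/5) = 132/5.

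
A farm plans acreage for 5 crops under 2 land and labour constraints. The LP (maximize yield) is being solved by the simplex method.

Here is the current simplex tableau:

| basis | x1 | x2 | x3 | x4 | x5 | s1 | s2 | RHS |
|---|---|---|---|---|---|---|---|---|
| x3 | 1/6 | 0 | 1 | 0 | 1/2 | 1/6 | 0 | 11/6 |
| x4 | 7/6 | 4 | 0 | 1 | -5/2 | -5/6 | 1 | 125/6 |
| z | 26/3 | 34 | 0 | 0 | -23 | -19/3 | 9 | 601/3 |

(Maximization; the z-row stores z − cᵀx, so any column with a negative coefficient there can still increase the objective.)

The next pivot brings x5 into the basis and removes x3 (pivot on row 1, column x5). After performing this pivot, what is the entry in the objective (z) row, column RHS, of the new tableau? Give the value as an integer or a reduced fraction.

854/3

Pivot element is row 1, column x5: 1/2.
Normalize row 1: new (row 1, RHS) = (11/6)/(1/2) = 11/3.
z-row ← z-row − (-23)·(new row 1): 601/3 − (-23)·(11/3) = 854/3.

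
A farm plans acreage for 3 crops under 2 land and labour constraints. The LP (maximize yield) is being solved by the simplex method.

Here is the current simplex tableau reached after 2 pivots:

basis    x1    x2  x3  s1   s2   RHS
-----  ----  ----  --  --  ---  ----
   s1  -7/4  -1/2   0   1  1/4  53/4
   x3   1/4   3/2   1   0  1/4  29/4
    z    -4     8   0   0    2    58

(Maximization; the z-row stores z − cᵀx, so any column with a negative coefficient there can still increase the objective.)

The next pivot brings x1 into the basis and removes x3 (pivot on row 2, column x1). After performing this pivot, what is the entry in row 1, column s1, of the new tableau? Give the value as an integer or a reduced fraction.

Pivot element is row 2, column x1: 1/4.
Normalize row 2: new (row 2, s1) = 0/(1/4) = 0.
row 1 ← row 1 − (-7/4)·(new row 2): 1 − (-7/4)·0 = 1.

1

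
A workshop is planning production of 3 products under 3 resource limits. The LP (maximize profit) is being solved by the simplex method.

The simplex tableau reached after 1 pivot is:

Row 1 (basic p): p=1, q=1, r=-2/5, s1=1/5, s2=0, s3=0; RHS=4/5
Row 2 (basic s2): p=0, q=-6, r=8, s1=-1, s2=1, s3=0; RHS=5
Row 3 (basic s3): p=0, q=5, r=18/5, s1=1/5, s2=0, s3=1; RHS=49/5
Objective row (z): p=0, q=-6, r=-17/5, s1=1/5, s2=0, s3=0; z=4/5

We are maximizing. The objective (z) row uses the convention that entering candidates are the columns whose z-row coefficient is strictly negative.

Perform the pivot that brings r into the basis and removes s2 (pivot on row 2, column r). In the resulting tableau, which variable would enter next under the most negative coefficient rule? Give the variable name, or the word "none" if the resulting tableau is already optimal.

Pivot element 8. New z-row = old z-row − (-17/5)·(row 2/8).
Updated z-row coefficients: p: 0, q: -171/20, r: 0, s1: -9/40, s2: 17/40, s3: 0.
The most negative is -171/20 in column q, so q would enter next.

q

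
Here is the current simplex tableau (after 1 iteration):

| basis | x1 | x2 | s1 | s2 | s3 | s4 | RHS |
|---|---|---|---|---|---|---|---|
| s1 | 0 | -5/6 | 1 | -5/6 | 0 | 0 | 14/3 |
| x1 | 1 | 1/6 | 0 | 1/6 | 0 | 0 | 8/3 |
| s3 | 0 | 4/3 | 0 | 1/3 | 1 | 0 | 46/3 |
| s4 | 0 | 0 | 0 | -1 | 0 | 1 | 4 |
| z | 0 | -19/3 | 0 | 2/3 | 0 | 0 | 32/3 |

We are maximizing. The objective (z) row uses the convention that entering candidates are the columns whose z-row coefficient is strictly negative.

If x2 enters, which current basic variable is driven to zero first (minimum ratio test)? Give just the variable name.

Ratios: row 1 (s1): entry -5/6 ≤ 0, skip; row 2 (x1): (8/3)/(1/6) = 16; row 3 (s3): (46/3)/(4/3) = 23/2; row 4 (s4): entry 0 ≤ 0, skip.
Minimum ratio 23/2 is in the s3 row, so s3 leaves.

s3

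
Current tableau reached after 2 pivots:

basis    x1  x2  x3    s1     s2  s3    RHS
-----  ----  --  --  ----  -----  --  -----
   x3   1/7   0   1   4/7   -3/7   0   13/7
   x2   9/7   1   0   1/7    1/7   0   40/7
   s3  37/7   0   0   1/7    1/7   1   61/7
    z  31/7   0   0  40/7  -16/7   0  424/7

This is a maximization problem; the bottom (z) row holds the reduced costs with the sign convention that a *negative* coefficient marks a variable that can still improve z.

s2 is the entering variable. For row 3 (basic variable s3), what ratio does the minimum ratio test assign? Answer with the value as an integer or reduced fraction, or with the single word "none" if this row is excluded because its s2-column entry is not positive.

Ratio = RHS / (s2 entry) = (61/7) / (1/7) = 61.

61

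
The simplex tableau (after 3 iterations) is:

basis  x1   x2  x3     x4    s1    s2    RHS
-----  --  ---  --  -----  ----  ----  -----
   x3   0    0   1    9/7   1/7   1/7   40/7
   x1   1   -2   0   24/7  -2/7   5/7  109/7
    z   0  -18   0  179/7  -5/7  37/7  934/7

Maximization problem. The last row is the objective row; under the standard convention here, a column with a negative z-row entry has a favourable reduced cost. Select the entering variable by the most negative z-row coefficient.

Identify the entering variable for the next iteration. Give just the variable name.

Objective-row coefficients: x1: 0, x2: -18, x3: 0, x4: 179/7, s1: -5/7, s2: 37/7.
The most negative is -18 in column x2, so x2 enters.

x2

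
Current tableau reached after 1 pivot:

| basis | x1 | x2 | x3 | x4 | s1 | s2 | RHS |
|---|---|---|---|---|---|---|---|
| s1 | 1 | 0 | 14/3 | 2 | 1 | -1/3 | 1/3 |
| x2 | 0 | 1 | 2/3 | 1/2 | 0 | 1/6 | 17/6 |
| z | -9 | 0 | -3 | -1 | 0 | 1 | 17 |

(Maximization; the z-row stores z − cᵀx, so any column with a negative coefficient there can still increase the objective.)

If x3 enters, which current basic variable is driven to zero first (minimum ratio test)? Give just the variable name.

Ratios: row 1 (s1): (1/3)/(14/3) = 1/14; row 2 (x2): (17/6)/(2/3) = 17/4.
Minimum ratio 1/14 is in the s1 row, so s1 leaves.

s1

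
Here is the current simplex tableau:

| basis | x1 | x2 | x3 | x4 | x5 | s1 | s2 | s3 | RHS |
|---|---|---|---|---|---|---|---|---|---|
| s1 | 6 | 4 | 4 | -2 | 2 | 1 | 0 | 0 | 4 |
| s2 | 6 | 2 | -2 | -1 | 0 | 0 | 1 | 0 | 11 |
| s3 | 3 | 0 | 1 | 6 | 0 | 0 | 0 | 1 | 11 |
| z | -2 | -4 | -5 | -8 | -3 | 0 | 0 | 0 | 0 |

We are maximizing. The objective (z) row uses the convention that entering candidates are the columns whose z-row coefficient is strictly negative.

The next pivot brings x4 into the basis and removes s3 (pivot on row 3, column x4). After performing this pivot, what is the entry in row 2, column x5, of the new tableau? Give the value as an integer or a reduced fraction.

Pivot element is row 3, column x4: 6.
Normalize row 3: new (row 3, x5) = 0/6 = 0.
row 2 ← row 2 − (-1)·(new row 3): 0 − (-1)·0 = 0.

0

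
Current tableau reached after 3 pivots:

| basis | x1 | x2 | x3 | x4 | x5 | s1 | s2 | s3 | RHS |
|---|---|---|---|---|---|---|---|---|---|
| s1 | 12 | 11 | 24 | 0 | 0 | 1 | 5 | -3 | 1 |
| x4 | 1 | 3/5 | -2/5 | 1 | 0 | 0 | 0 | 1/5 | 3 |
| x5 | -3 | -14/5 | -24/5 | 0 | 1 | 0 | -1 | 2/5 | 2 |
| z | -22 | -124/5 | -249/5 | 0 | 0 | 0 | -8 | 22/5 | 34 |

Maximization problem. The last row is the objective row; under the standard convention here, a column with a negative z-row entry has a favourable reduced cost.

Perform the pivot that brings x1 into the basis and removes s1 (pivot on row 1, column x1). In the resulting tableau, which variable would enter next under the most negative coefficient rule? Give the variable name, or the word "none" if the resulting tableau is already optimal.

Pivot element 12. New z-row = old z-row − (-22)·(row 1/12).
Updated z-row coefficients: x1: 0, x2: -139/30, x3: -29/5, x4: 0, x5: 0, s1: 11/6, s2: 7/6, s3: -11/10.
The most negative is -29/5 in column x3, so x3 would enter next.

x3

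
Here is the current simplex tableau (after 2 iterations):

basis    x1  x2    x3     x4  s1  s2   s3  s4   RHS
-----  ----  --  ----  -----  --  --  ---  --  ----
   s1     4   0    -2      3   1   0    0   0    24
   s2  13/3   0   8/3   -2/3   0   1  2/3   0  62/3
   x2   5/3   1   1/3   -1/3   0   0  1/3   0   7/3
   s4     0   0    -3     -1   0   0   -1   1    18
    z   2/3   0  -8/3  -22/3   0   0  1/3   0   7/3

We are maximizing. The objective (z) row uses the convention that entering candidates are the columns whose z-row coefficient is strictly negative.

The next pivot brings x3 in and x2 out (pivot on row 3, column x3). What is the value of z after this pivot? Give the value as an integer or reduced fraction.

21

Minimum ratio for x3: (7/3)/(1/3) = 7.
z changes by −(z-row coeff of x3)·ratio = −(-8/3)·7 = 56/3.
New z = 7/3 + (56/3) = 21.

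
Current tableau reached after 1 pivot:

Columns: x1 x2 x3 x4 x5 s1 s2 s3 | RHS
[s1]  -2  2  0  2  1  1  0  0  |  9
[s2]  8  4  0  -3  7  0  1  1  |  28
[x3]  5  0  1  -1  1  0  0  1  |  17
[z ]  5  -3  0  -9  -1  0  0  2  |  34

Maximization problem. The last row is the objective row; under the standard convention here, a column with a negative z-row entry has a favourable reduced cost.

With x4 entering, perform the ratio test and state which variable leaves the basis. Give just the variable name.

Ratios: row 1 (s1): 9/2 = 9/2; row 2 (s2): entry -3 ≤ 0, skip; row 3 (x3): entry -1 ≤ 0, skip.
Minimum ratio 9/2 is in the s1 row, so s1 leaves.

s1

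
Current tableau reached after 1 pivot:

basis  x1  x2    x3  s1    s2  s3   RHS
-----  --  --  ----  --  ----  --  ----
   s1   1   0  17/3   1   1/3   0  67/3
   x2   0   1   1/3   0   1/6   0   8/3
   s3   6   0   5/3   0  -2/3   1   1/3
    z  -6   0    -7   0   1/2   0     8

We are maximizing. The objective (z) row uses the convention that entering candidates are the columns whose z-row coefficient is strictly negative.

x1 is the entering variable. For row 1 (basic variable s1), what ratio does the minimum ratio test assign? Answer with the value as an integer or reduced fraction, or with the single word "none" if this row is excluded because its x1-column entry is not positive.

Ratio = RHS / (x1 entry) = (67/3) / 1 = 67/3.

67/3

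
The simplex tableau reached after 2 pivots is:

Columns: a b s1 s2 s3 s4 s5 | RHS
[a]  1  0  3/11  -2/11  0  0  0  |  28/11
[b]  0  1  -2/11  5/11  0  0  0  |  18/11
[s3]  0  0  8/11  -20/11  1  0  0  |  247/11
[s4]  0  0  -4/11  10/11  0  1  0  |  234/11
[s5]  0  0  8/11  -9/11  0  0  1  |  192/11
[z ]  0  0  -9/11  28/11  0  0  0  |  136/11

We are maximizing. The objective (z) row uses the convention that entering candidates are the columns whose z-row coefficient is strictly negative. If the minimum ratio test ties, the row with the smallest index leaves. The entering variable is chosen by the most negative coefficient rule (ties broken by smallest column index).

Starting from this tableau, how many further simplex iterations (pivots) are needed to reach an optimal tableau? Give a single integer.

1

pivot: s1 in, a out → z = 20
No improving column remains; optimal.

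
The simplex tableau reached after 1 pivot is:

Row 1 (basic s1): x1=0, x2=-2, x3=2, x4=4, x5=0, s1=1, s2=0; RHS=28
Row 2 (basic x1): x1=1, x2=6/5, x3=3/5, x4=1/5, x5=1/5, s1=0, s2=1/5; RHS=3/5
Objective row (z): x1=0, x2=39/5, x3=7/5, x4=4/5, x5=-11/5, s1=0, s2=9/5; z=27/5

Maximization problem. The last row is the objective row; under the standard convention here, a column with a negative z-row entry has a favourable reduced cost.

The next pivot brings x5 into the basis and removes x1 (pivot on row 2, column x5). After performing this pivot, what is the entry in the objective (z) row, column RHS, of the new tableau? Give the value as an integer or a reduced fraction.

Pivot element is row 2, column x5: 1/5.
Normalize row 2: new (row 2, RHS) = (3/5)/(1/5) = 3.
z-row ← z-row − (-11/5)·(new row 2): 27/5 − (-11/5)·3 = 12.

12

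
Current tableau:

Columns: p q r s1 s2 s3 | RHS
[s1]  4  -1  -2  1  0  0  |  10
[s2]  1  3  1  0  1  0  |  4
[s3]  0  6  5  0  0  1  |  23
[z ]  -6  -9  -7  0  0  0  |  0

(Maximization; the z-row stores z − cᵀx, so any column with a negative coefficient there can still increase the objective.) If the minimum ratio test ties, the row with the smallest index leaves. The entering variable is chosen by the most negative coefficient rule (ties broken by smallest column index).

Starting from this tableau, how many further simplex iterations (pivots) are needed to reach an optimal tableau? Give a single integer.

2

pivot: q in, s2 out → z = 12
pivot: r in, q out → z = 28
No improving column remains; optimal.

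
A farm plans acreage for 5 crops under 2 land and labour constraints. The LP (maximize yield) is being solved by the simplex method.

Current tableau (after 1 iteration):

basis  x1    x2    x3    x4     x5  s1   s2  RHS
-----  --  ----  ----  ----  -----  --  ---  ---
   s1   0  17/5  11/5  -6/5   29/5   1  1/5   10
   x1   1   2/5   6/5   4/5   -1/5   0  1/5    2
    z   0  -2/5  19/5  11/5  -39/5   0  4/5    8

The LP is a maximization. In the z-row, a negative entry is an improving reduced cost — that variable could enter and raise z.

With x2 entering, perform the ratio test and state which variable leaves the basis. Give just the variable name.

s1

Ratios: row 1 (s1): 10/(17/5) = 50/17; row 2 (x1): 2/(2/5) = 5.
Minimum ratio 50/17 is in the s1 row, so s1 leaves.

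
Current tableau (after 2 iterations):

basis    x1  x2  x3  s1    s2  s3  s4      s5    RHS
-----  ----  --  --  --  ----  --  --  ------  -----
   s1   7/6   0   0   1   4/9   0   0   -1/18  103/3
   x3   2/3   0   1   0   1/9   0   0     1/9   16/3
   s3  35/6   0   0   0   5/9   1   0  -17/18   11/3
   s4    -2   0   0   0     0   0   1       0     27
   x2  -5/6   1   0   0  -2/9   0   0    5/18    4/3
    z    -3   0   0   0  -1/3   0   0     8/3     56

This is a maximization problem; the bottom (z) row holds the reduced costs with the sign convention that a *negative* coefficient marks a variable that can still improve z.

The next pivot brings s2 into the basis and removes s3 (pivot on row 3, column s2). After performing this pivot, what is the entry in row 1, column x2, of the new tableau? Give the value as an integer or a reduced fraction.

Pivot element is row 3, column s2: 5/9.
Normalize row 3: new (row 3, x2) = 0/(5/9) = 0.
row 1 ← row 1 − (4/9)·(new row 3): 0 − (4/9)·0 = 0.

0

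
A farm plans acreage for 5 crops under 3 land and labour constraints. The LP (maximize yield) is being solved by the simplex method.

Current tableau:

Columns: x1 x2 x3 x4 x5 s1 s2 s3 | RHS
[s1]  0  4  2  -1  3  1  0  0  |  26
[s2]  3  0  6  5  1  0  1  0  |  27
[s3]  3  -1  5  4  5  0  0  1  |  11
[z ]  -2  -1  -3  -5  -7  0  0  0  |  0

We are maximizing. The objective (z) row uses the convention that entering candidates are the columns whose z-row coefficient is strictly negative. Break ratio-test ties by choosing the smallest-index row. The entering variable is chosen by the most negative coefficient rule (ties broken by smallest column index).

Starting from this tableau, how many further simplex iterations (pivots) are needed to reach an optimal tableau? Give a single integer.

3

pivot: x5 in, s3 out → z = 77/5
pivot: x2 in, s1 out → z = 587/23
pivot: x4 in, x5 out → z = 31
No improving column remains; optimal.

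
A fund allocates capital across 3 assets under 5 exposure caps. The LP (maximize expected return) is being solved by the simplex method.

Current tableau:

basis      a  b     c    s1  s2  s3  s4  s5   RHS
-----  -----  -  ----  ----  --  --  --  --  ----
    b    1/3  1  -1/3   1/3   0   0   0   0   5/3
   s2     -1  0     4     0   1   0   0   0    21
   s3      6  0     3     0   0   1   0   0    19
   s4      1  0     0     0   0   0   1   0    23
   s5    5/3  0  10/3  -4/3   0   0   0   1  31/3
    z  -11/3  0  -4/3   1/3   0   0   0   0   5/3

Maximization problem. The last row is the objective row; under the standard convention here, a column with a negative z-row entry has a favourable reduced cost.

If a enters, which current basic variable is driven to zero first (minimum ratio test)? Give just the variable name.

s3

Ratios: row 1 (b): (5/3)/(1/3) = 5; row 2 (s2): entry -1 ≤ 0, skip; row 3 (s3): 19/6 = 19/6; row 4 (s4): 23/1 = 23; row 5 (s5): (31/3)/(5/3) = 31/5.
Minimum ratio 19/6 is in the s3 row, so s3 leaves.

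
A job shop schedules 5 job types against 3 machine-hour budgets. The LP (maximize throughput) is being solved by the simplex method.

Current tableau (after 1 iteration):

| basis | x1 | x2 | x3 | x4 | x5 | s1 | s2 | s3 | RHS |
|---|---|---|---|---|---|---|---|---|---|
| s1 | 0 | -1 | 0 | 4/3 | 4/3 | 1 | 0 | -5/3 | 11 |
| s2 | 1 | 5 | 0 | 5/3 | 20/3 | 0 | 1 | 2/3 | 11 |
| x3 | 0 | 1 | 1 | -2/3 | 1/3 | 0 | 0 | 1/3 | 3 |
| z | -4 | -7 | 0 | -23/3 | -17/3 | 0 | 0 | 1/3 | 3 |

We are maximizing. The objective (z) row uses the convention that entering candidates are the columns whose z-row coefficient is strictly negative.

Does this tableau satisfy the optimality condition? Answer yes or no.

Column x1 has objective-row coefficient -4, which is negative; an improving pivot exists, so not yet optimal.

no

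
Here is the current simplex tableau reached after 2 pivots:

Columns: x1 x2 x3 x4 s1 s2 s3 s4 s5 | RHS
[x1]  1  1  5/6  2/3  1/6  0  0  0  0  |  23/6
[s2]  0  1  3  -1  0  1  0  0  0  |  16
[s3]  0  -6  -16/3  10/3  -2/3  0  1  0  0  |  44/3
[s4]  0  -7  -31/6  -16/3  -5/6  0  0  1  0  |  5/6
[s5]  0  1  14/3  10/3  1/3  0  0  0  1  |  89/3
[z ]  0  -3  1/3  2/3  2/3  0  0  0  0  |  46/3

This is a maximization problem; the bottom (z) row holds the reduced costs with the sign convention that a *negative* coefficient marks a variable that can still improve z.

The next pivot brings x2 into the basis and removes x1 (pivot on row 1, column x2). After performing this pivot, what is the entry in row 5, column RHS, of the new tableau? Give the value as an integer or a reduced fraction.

Pivot element is row 1, column x2: 1.
Normalize row 1: new (row 1, RHS) = (23/6)/1 = 23/6.
row 5 ← row 5 − 1·(new row 1): 89/3 − 1·(23/6) = 155/6.

155/6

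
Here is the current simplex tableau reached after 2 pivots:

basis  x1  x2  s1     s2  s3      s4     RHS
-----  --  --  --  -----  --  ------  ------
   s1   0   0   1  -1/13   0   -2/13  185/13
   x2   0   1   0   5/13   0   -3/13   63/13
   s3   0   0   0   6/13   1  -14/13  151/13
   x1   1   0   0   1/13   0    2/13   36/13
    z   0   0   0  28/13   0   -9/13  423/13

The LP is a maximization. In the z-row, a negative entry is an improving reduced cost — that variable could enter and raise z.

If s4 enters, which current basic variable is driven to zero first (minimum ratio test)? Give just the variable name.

x1

Ratios: row 1 (s1): entry -2/13 ≤ 0, skip; row 2 (x2): entry -3/13 ≤ 0, skip; row 3 (s3): entry -14/13 ≤ 0, skip; row 4 (x1): (36/13)/(2/13) = 18.
Minimum ratio 18 is in the x1 row, so x1 leaves.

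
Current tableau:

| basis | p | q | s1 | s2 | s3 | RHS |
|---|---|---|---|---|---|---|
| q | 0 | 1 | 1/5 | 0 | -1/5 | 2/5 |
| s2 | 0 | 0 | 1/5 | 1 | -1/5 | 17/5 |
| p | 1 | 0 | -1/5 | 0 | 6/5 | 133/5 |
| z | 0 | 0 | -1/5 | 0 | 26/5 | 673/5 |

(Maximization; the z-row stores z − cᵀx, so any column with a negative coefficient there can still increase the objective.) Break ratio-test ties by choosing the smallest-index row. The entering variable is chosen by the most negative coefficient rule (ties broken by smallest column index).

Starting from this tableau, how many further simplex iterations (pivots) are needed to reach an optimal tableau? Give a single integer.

1

pivot: s1 in, q out → z = 135
No improving column remains; optimal.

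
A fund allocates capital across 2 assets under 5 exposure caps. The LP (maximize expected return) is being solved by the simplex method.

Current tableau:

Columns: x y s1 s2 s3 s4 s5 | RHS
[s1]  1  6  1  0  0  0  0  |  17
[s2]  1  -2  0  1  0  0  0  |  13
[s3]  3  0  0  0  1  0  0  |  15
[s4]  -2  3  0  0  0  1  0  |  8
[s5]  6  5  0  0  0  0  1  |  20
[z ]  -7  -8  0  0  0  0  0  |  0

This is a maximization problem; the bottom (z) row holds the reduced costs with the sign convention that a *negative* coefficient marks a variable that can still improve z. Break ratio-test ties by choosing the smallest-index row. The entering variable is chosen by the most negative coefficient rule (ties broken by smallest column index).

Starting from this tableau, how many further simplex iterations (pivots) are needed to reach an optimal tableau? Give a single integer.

3

pivot: y in, s4 out → z = 64/3
pivot: x in, s1 out → z = 119/5
pivot: s4 in, s5 out → z = 901/31
No improving column remains; optimal.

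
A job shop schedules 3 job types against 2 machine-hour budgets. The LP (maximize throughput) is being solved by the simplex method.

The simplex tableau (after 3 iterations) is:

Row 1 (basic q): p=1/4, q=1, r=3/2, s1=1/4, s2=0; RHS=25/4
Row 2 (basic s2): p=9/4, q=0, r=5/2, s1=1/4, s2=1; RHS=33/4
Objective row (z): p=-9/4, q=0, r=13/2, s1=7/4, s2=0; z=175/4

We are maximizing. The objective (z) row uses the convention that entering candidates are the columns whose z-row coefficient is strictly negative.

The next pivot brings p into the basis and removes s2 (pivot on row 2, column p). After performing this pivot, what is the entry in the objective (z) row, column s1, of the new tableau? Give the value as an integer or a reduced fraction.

2

Pivot element is row 2, column p: 9/4.
Normalize row 2: new (row 2, s1) = (1/4)/(9/4) = 1/9.
z-row ← z-row − (-9/4)·(new row 2): 7/4 − (-9/4)·(1/9) = 2.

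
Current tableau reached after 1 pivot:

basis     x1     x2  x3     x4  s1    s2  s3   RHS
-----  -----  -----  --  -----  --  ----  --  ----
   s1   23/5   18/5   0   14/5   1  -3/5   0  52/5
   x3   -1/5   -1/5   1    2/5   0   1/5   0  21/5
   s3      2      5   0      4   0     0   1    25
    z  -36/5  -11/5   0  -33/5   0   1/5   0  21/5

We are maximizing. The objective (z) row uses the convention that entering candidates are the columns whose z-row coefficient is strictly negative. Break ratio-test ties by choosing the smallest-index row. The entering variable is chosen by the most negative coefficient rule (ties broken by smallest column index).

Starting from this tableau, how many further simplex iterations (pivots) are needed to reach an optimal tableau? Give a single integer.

pivot: x1 in, s1 out → z = 471/23
pivot: x4 in, x1 out → z = 201/7
pivot: s2 in, x3 out → z = 161/4
No improving column remains; optimal.

3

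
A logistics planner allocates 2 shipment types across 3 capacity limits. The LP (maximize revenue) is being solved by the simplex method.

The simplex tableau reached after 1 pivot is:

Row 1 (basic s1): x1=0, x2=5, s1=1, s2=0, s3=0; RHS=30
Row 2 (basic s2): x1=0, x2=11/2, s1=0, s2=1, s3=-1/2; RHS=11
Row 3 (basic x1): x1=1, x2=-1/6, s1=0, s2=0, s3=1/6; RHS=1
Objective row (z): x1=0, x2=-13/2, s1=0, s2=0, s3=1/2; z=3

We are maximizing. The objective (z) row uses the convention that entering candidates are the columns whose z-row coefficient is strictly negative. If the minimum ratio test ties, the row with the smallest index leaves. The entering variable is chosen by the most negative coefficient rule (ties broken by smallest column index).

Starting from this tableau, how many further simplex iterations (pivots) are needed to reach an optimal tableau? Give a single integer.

2

pivot: x2 in, s2 out → z = 16
pivot: s3 in, x1 out → z = 84/5
No improving column remains; optimal.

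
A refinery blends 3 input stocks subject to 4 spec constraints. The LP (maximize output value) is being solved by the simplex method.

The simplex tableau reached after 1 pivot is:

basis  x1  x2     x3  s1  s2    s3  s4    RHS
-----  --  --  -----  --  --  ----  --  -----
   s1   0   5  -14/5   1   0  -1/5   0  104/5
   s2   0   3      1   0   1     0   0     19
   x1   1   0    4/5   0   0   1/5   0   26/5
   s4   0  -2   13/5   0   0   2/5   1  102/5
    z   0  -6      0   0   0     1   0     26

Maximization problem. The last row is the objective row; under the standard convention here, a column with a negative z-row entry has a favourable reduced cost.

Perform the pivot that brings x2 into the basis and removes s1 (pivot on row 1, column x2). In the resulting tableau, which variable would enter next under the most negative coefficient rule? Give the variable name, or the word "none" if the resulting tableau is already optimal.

Pivot element 5. New z-row = old z-row − (-6)·(row 1/5).
Updated z-row coefficients: x1: 0, x2: 0, x3: -84/25, s1: 6/5, s2: 0, s3: 19/25, s4: 0.
The most negative is -84/25 in column x3, so x3 would enter next.

x3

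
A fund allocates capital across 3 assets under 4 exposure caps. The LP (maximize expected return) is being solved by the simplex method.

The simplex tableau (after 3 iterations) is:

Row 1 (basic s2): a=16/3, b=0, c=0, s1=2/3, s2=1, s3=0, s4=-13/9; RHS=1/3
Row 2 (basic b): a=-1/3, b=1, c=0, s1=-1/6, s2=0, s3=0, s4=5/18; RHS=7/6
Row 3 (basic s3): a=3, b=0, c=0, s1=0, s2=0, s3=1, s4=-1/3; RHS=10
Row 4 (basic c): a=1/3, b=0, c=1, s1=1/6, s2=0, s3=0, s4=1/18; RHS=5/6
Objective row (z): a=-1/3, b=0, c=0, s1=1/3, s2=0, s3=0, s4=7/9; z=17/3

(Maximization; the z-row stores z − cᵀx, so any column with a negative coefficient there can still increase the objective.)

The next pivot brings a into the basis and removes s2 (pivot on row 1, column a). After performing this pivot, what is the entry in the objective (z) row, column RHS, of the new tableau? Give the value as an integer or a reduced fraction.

91/16

Pivot element is row 1, column a: 16/3.
Normalize row 1: new (row 1, RHS) = (1/3)/(16/3) = 1/16.
z-row ← z-row − (-1/3)·(new row 1): 17/3 − (-1/3)·(1/16) = 91/16.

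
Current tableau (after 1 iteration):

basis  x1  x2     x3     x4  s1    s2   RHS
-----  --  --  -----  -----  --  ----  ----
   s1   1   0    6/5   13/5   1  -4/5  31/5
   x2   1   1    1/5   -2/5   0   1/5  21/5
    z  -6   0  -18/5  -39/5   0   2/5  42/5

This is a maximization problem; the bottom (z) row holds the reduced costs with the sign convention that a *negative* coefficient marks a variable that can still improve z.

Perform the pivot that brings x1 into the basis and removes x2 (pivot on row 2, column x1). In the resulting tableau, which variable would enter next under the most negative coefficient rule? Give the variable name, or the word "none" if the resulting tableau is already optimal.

Pivot element 1. New z-row = old z-row − (-6)·(row 2/1).
Updated z-row coefficients: x1: 0, x2: 6, x3: -12/5, x4: -51/5, s1: 0, s2: 8/5.
The most negative is -51/5 in column x4, so x4 would enter next.

x4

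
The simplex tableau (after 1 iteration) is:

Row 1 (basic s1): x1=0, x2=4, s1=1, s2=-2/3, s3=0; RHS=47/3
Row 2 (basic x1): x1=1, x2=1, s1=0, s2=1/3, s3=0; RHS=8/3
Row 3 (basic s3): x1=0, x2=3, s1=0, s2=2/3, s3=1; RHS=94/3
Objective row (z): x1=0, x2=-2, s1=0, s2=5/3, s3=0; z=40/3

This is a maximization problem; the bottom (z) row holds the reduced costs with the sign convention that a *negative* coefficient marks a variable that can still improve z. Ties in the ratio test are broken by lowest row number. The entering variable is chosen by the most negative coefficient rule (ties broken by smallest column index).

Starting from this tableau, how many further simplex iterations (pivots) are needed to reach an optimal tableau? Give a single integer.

1

pivot: x2 in, x1 out → z = 56/3
No improving column remains; optimal.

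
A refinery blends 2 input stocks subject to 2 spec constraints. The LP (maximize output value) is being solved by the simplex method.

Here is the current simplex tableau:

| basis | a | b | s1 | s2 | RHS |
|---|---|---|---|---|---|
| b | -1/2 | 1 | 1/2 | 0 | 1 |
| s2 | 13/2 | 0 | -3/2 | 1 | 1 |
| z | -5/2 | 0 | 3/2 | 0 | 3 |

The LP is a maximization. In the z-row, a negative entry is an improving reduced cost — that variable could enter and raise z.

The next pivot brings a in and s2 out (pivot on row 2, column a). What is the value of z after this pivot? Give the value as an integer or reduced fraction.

Minimum ratio for a: 1/(13/2) = 2/13.
z changes by −(z-row coeff of a)·ratio = −(-5/2)·(2/13) = 5/13.
New z = 3 + (5/13) = 44/13.

44/13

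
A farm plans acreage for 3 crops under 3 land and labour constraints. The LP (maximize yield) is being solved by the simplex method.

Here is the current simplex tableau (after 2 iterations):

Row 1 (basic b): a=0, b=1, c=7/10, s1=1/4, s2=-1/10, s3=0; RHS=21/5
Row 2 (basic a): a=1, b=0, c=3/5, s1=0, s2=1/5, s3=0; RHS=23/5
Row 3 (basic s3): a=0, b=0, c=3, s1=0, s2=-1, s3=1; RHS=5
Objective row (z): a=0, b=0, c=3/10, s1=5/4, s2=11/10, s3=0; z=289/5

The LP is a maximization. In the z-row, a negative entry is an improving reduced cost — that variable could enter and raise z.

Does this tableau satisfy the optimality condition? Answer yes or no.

No objective-row coefficient is strictly negative, so no entering variable exists; the tableau is optimal.

yes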